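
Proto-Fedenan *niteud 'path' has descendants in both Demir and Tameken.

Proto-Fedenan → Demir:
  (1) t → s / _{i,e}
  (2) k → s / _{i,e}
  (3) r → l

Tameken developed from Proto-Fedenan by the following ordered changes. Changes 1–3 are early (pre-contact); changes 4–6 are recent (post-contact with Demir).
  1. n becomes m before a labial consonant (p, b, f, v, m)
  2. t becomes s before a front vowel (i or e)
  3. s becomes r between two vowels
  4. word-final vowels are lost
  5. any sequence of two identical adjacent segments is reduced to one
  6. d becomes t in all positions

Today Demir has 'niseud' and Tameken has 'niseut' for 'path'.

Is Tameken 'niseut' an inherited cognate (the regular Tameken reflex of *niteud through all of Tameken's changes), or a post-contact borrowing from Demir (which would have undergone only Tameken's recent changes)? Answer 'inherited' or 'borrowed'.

If inherited, *niteud would pass through all of Tameken's changes:
Tameken: *niteud
  niteud (rule 1 does not apply)
  niteud → niseud   [palatalisation]
  niseud → nireud   [rhotacism]
  nireud (rule 4 does not apply)
  nireud (rule 5 does not apply)
  nireud → nireut   [unconditioned shift]
  giving Tameken nireut.
If borrowed from Demir 'niseud' after the early changes, it would undergo only the recent ones:
  rule 4 (apocope): no change (niseud)
  rule 5 (degemination): no change (niseud)
  rule 6 (unconditioned shift): niseud → niseut
  ⇒ as a loan: niseut
Tameken 'niseut' matches the loan outcome 'niseut', not the inherited 'nireut' — it skipped the early Tameken changes, so it was borrowed from Demir.

borrowed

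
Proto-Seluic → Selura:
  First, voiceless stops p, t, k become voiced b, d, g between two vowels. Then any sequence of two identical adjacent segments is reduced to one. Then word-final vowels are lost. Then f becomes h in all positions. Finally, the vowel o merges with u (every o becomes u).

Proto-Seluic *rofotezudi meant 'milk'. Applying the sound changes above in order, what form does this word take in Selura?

ruhudezud

Selura: *rofotezudi
  rofotezudi → rofodezudi   [intervocalic voicing]
  rofodezudi (rule 2 does not apply)
  rofodezudi → rofodezud   [apocope]
  rofodezud → rohodezud   [unconditioned shift]
  rohodezud → ruhudezud   [vowel merger]
  giving Selura ruhudezud.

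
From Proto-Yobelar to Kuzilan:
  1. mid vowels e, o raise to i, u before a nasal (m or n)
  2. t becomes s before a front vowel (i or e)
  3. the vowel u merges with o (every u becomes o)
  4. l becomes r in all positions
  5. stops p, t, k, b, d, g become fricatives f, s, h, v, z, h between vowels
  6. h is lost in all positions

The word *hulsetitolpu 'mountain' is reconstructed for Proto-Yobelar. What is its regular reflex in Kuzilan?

orsesisorpo

Kuzilan: start from *hulsetitolpu.
  rule 1: no change — hulsetitolpu
  rule 2 (palatalisation): hulsetitolpu → hulsesitolpu
  rule 3 (vowel merger): hulsesitolpu → holsesitolpo
  rule 4 (unconditioned shift): holsesitolpo → horsesitorpo
  rule 5 (intervocalic lenition): horsesitorpo → horsesisorpo
  rule 6 (h-loss): horsesisorpo → orsesisorpo
  ⇒ Kuzilan orsesisorpo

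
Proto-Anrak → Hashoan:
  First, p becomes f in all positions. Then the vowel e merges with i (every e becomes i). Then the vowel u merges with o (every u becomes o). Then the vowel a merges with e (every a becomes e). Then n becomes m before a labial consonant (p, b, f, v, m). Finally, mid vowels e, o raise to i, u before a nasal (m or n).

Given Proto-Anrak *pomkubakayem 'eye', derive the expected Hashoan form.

Hashoan: *pomkubakayem
  pomkubakayem → fomkubakayem   [unconditioned shift]
  fomkubakayem → fomkubakayim   [vowel merger]
  fomkubakayim → fomkobakayim   [vowel merger]
  fomkobakayim → fomkobekeyim   [vowel merger]
  fomkobekeyim (rule 5 does not apply)
  fomkobekeyim → fumkobekeyim   [pre-nasal raising]
  giving Hashoan fumkobekeyim.

fumkobekeyim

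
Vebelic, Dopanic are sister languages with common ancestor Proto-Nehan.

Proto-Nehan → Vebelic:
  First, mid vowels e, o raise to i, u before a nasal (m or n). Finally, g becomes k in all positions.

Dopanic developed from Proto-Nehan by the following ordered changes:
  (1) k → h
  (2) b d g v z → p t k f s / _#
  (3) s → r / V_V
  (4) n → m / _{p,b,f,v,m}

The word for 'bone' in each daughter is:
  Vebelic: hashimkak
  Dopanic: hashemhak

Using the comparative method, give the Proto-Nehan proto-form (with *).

*hashemkag

Position 9: Vebelic has k, Dopanic has k. In Dopanic, k can only continue *g, so the proto-segment is *g.
Position 7: Vebelic has k, Dopanic has h. Taking the neighbouring segments as reconstructed: Vebelic k could go back to *k or *g; Dopanic h could go back to *k or *h — the one source consistent with every daughter is *k.
Position 5: Vebelic has i, Dopanic has e. Dopanic preserves e here (none of its changes turn any other segment into e), so the proto-segment is *e.
Continuing position by position gives *hashemkag; check it forward:
Vebelic: *hashemkag > hashimkag > hashimkak  (by pre-nasal raising, unconditioned shift)
Dopanic: start from *hashemkag.
  rule 1 (unconditioned shift): hashemkag → hashemhag
  rule 2 (final devoicing): hashemhag → hashemhak
  rule 3: no change — hashemhak
  rule 4: no change — hashemhak
  ⇒ Dopanic hashemhak
Only *hashemkag yields all of Vebelic hashimkak, Dopanic hashemhak.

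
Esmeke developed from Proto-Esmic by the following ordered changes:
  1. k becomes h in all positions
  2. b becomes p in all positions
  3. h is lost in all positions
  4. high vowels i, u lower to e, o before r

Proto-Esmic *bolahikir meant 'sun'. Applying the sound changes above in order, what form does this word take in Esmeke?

Esmeke: *bolahikir > bolahihir > polahihir > polaiir > polaier  (by unconditioned shift, unconditioned shift, h-loss, pre-rhotic lowering)

polaier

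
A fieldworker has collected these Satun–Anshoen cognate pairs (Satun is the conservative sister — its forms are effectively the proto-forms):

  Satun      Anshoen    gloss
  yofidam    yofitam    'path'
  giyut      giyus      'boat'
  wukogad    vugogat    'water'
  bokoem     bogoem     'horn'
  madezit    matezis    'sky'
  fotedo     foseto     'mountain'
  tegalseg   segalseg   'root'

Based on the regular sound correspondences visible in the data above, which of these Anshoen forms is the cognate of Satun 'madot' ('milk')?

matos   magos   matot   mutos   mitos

fotedo ~ foseto — Satun d corresponds to Anshoen t between vowels (before a back vowel).
giyut ~ giyus, madezit ~ matezis — Satun t corresponds to Anshoen s word-finally.
Applying these to Satun 'madot':
  madot → matot   (d→t between vowels (before a back vowel))
  matot → matos   (t→s word-finally)
So the Anshoen cognate is 'matos'.

matos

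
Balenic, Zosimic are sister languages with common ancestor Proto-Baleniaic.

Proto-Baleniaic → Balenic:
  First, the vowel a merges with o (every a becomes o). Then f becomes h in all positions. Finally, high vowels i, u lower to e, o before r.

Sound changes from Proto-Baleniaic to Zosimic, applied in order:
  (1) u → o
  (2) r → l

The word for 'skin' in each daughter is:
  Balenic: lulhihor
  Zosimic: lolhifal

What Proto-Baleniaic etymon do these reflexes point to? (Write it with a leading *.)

*lulhifar

Position 8: Balenic has r, Zosimic has l. Balenic preserves r here (none of its changes turn any other segment into r), so the proto-segment is *r.
Position 2: Balenic has u, Zosimic has o. Balenic preserves u here (none of its changes turn any other segment into u), so the proto-segment is *u.
Position 7: Balenic has o, Zosimic has a. Zosimic preserves a here (none of its changes turn any other segment into a), so the proto-segment is *a.
Verify the candidate proto-form against each daughter:
Balenic: *lulhifar > lulhifor > lulhihor  (by vowel merger, unconditioned shift)
Zosimic: *lulhifar > lolhifar > lolhifal  (by vowel merger, unconditioned shift)
No other proto-form is consistent with every reflex, so the reconstruction is *lulhifar.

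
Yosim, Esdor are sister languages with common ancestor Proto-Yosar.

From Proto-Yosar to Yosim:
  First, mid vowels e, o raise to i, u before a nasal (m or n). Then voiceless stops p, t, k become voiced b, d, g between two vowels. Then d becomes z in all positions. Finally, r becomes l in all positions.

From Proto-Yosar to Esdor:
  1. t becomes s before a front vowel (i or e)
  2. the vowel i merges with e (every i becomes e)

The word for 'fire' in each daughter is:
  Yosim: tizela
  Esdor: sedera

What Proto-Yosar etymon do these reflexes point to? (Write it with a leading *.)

Position 5: Yosim has l, Esdor has r. Esdor preserves r here (none of its changes turn any other segment into r), so the proto-segment is *r.
Position 2: Yosim has i, Esdor has e. Taking the neighbouring segments as reconstructed: Yosim i can only go back to *i; Esdor e could go back to *e or *i — the one source consistent with every daughter is *i.
Position 1: Yosim has t, Esdor has s. Yosim preserves t here (none of its changes turn any other segment into t), so the proto-segment is *t.
Verify the candidate proto-form against each daughter:
Yosim: start from *tidera.
  rule 1: no change — tidera
  rule 2: no change — tidera
  rule 3 (unconditioned shift): tidera → tizera
  rule 4 (unconditioned shift): tizera → tizela
  ⇒ Yosim tizela
Esdor: *tidera
  tidera → sidera   [palatalisation]
  sidera → sedera   [vowel merger]
  giving Esdor sedera.
*tidera is the unique common source.

*tidera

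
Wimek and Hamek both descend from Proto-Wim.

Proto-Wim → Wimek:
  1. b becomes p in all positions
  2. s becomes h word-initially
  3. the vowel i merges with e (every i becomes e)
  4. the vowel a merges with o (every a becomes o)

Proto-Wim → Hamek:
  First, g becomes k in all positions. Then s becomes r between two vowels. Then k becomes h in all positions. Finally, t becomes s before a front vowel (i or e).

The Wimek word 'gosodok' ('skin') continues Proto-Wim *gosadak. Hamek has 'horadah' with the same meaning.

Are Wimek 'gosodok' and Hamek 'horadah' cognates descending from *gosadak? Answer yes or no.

yes

Derive the expected Hamek reflex of *gosadak:
Hamek: *gosadak > kosadak > koradak > horadah  (by unconditioned shift, rhotacism, unconditioned shift)
Hamek 'horadah' matches the regular reflex exactly, so the pair is cognate.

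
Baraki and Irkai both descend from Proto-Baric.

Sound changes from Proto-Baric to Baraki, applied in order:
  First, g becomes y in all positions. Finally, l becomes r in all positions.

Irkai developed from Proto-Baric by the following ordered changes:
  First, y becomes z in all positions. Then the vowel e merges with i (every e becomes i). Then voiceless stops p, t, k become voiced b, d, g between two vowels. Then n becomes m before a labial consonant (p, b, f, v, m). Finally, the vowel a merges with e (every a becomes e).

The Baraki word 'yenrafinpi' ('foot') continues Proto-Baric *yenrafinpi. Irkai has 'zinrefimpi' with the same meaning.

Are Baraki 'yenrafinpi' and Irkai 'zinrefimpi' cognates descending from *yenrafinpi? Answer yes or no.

Derive the expected Irkai reflex of *yenrafinpi:
Irkai: *yenrafinpi > zenrafinpi > zinrafinpi > zinrafimpi > zinrefimpi  (by unconditioned shift, vowel merger, nasal place assimilation, vowel merger)
Irkai 'zinrefimpi' matches the regular reflex exactly, so the pair is cognate.

yes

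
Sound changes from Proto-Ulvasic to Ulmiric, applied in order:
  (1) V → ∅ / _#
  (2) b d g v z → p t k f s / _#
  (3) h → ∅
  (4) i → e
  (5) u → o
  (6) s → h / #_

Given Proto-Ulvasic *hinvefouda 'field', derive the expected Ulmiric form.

envefoot

Ulmiric: *hinvefouda > hinvefoud > hinvefout > invefout > envefout > envefoot  (by apocope, final devoicing, h-loss, vowel merger, vowel merger)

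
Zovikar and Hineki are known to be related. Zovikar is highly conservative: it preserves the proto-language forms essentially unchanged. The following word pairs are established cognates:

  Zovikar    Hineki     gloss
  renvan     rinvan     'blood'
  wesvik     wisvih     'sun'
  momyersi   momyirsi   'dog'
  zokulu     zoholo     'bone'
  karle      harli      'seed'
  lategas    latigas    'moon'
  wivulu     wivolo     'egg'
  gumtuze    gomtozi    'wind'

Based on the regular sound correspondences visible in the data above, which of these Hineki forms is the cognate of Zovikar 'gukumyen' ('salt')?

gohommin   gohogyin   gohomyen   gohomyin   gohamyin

zokulu ~ zoholo, wivulu ~ wivolo — Zovikar u corresponds to Hineki o after a consonant, before a consonant other than r, m, n, p, b, f, v.
zokulu ~ zoholo — Zovikar k corresponds to Hineki h between vowels (before a back vowel).
gumtuze ~ gomtozi — Zovikar u corresponds to Hineki o after a consonant, before a nasal.
renvan ~ rinvan — Zovikar e corresponds to Hineki i after a consonant, before a nasal.
Applying these to Zovikar 'gukumyen':
  gukumyen → gokumyen   (u→o after a consonant, before a consonant other than r, m, n, p, b, f, v)
  gokumyen → gohumyen   (k→h between vowels (before a back vowel))
  gohumyen → gohomyen   (u→o after a consonant, before a nasal)
  gohomyen → gohomyin   (e→i after a consonant, before a nasal)
So the Hineki cognate is 'gohomyin'.

gohomyin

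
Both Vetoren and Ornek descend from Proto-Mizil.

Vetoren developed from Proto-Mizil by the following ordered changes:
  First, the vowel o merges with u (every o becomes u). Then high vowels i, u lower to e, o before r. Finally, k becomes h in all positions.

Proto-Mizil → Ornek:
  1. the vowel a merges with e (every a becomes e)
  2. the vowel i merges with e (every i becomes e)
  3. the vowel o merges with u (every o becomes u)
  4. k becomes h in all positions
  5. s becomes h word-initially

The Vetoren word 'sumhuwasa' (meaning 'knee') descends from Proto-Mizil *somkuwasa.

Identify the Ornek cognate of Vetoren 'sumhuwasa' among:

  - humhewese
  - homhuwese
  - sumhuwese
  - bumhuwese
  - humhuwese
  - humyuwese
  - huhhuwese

humhuwese

Ornek: start from *somkuwasa.
  rule 1 (vowel merger): somkuwasa → somkuwese
  rule 2: no change — somkuwese
  rule 3 (vowel merger): somkuwese → sumkuwese
  rule 4 (unconditioned shift): sumkuwese → sumhuwese
  rule 5 (debuccalisation): sumhuwese → humhuwese
  ⇒ Ornek humhuwese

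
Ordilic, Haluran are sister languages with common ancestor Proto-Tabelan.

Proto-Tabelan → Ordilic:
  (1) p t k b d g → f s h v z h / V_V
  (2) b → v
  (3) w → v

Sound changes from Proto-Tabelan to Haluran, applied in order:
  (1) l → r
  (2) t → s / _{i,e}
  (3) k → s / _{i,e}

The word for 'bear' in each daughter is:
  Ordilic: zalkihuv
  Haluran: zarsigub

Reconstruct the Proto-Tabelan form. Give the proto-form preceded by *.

Position 8: Ordilic has v, Haluran has b. Haluran preserves b here (none of its changes turn any other segment into b), so the proto-segment is *b.
Position 4: Ordilic has k, Haluran has s. Ordilic preserves k here (none of its changes turn any other segment into k), so the proto-segment is *k.
Position 6: Ordilic has h, Haluran has g. Haluran preserves g here (none of its changes turn any other segment into g), so the proto-segment is *g.
This points to *zalkigub. Verify forward in each daughter:
Ordilic: start from *zalkigub.
  rule 1 (intervocalic lenition): zalkigub → zalkihub
  rule 2 (unconditioned shift): zalkihub → zalkihuv
  rule 3: no change — zalkihuv
  ⇒ Ordilic zalkihuv
Haluran: start from *zalkigub.
  rule 1 (unconditioned shift): zalkigub → zarkigub
  rule 2: no change — zarkigub
  rule 3 (palatalisation): zarkigub → zarsigub
  ⇒ Haluran zarsigub
*zalkigub is the unique common source.

*zalkigub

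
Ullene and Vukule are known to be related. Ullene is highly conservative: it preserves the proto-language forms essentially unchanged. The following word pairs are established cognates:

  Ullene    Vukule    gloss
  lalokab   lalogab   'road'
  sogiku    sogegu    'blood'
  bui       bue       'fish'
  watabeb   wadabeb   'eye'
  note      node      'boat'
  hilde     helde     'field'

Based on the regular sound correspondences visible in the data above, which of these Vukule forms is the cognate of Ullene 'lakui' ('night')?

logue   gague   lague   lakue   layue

lague

sogiku ~ sogegu — Ullene k corresponds to Vukule g between vowels (before a back vowel).
bui ~ bue — Ullene i corresponds to Vukule e word-finally.
Applying these to Ullene 'lakui':
  lakui → lagui   (k→g between vowels (before a back vowel))
  lagui → lague   (i→e word-finally)
So the Vukule cognate is 'lague'.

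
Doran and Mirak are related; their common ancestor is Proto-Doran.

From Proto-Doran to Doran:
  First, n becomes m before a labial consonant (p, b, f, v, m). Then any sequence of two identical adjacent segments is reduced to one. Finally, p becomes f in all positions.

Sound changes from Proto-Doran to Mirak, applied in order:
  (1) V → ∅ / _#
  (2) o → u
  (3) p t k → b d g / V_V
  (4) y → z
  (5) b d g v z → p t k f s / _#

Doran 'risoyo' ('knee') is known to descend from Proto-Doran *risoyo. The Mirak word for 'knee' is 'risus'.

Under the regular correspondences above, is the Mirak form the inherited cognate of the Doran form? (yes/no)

yes

Derive the expected Mirak reflex of *risoyo:
Mirak: *risoyo
  risoyo → risoy   [apocope]
  risoy → risuy   [vowel merger]
  risuy (rule 3 does not apply)
  risuy → risuz   [unconditioned shift]
  risuz → risus   [final devoicing]
  giving Mirak risus.
Mirak 'risus' matches the regular reflex exactly, so the pair is cognate.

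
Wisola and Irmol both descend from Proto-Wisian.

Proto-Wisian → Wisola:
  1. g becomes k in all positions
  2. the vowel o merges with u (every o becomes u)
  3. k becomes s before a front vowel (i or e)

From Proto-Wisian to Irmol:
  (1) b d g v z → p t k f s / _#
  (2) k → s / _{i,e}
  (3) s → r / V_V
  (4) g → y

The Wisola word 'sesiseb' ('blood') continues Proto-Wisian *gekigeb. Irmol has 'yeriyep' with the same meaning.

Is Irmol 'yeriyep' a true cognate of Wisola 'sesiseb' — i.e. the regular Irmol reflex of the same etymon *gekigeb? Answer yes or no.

yes

Derive the expected Irmol reflex of *gekigeb:
Irmol: *gekigeb > gekigep > gesigep > gerigep > yeriyep  (by final devoicing, palatalisation, rhotacism, unconditioned shift)
Irmol 'yeriyep' matches the regular reflex exactly, so the pair is cognate.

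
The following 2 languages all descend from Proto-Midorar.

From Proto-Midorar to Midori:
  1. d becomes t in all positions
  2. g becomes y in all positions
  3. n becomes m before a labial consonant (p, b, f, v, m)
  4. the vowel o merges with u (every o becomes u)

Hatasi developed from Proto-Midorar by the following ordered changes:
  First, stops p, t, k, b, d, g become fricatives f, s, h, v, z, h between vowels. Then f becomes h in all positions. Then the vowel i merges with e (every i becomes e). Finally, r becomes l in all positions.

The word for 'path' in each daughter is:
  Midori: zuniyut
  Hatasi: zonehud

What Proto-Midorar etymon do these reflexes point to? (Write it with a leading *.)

*zonigud

Position 2: Midori has u, Hatasi has o. Hatasi preserves o here (none of its changes turn any other segment into o), so the proto-segment is *o.
Position 5: Midori has y, Hatasi has h. Taking the neighbouring segments as reconstructed: Midori y could go back to *g or *y; Hatasi h could go back to *p or *k or *g or *f or *h — the one source consistent with every daughter is *g.
Position 4: Midori has i, Hatasi has e. Midori preserves i here (none of its changes turn any other segment into i), so the proto-segment is *i.
This points to *zonigud. Verify forward in each daughter:
Midori: *zonigud > zonigut > zoniyut > zuniyut  (by unconditioned shift, unconditioned shift, vowel merger)
Hatasi: *zonigud > zonihud > zonehud  (by intervocalic lenition, vowel merger)
Only *zonigud yields all of Midori zuniyut, Hatasi zonehud.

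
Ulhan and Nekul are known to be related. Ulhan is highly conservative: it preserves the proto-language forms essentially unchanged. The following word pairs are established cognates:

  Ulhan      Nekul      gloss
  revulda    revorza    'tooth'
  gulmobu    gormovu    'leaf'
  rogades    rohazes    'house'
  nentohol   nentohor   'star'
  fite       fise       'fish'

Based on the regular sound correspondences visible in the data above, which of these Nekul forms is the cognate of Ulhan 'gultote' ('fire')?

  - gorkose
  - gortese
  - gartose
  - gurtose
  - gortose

revulda ~ revorza, gulmobu ~ gormovu — Ulhan u corresponds to Nekul o after a consonant, before a consonant other than r, m, n, p, b, f, v.
revulda ~ revorza — Ulhan l corresponds to Nekul r after a vowel, before a consonant other than r, m, n, p, b, f, v.
fite ~ fise — Ulhan t corresponds to Nekul s between vowels (before a front vowel).
Applying these to Ulhan 'gultote':
  gultote → goltote   (u→o after a consonant, before a consonant other than r, m, n, p, b, f, v)
  goltote → gortote   (l→r after a vowel, before a consonant other than r, m, n, p, b, f, v)
  gortote → gortose   (t→s between vowels (before a front vowel))
So the Nekul cognate is 'gortose'.

gortose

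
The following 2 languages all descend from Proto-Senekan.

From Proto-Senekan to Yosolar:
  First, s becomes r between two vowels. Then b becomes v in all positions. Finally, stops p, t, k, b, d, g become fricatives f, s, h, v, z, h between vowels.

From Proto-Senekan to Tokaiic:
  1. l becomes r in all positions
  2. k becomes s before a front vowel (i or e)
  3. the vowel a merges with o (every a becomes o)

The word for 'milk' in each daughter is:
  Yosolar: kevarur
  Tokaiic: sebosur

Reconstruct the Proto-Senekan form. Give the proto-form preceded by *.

Position 5: Yosolar has r, Tokaiic has s. Taking the neighbouring segments as reconstructed: Yosolar r could go back to *s or *r; Tokaiic s can only go back to *s — the one source consistent with every daughter is *s.
Position 3: Yosolar has v, Tokaiic has b. Tokaiic preserves b here (none of its changes turn any other segment into b), so the proto-segment is *b.
Position 1: Yosolar has k, Tokaiic has s. Yosolar preserves k here (none of its changes turn any other segment into k), so the proto-segment is *k.
This points to *kebasur. Verify forward in each daughter:
Yosolar: *kebasur > kebarur > kevarur  (by rhotacism, unconditioned shift)
Tokaiic: start from *kebasur.
  rule 1: no change — kebasur
  rule 2 (palatalisation): kebasur → sebasur
  rule 3 (vowel merger): sebasur → sebosur
  ⇒ Tokaiic sebosur
Only *kebasur yields all of Yosolar kevarur, Tokaiic sebosur.

*kebasur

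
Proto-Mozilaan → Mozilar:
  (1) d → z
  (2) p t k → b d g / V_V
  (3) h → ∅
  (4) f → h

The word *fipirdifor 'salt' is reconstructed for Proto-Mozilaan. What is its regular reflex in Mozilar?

Mozilar: *fipirdifor > fipirzifor > fibirzifor > hibirzihor  (by unconditioned shift, intervocalic voicing, unconditioned shift)

hibirzihor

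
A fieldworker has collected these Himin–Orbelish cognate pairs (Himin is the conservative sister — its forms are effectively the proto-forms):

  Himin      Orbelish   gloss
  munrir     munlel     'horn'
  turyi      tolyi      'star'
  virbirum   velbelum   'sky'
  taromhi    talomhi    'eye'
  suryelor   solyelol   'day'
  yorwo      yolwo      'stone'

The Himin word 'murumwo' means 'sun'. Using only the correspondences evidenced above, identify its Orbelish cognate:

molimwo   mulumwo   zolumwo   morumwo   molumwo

turyi ~ tolyi, suryelor ~ solyelol — Himin u corresponds to Orbelish o after a consonant, before r.
virbirum ~ velbelum — Himin r corresponds to Orbelish l between vowels (before a back vowel).
Applying these to Himin 'murumwo':
  murumwo → morumwo   (u→o after a consonant, before r)
  morumwo → molumwo   (r→l between vowels (before a back vowel))
So the Orbelish cognate is 'molumwo'.

molumwo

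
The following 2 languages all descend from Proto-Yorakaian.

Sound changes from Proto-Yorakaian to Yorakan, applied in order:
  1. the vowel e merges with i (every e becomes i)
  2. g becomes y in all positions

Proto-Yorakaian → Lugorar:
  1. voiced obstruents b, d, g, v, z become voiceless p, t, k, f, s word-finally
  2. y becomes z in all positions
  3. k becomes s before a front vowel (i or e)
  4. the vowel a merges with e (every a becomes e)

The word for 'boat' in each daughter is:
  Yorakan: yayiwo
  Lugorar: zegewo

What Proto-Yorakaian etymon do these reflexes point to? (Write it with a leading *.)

*yagewo

Position 3: Yorakan has y, Lugorar has g. Lugorar preserves g here (none of its changes turn any other segment into g), so the proto-segment is *g.
Position 4: Yorakan has i, Lugorar has e. Taking the neighbouring segments as reconstructed: Yorakan i could go back to *e or *i; Lugorar e could go back to *a or *e — the one source consistent with every daughter is *e.
This points to *yagewo. Verify forward in each daughter:
Yorakan: *yagewo > yagiwo > yayiwo  (by vowel merger, unconditioned shift)
Lugorar: *yagewo
  yagewo (rule 1 does not apply)
  yagewo → zagewo   [unconditioned shift]
  zagewo (rule 3 does not apply)
  zagewo → zegewo   [vowel merger]
  giving Lugorar zegewo.
*yagewo is the unique common source.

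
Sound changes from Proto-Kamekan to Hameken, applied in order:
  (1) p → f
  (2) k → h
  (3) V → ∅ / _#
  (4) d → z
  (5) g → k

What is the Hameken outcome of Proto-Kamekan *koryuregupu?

Hameken: *koryuregupu > koryuregufu > horyuregufu > horyureguf > horyurekuf  (by unconditioned shift, unconditioned shift, apocope, unconditioned shift)

horyurekuf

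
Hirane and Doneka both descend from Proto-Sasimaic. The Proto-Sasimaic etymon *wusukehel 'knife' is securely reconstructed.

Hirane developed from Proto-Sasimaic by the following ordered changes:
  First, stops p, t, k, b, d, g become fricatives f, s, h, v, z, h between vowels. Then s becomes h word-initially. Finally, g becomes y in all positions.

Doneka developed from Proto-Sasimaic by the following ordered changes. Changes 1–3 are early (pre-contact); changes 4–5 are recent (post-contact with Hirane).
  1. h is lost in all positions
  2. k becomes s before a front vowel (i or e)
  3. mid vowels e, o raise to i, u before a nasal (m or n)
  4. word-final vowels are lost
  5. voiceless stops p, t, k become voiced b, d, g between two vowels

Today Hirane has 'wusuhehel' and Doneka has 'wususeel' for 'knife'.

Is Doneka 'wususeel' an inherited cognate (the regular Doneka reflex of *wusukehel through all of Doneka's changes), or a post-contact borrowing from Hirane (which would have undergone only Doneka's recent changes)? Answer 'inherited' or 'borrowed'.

If inherited, *wusukehel would pass through all of Doneka's changes:
Doneka: *wusukehel > wusukeel > wususeel  (by h-loss, palatalisation)
If borrowed from Hirane 'wusuhehel' after the early changes, it would undergo only the recent ones:
  rule 4 (apocope): no change (wusuhehel)
  rule 5 (intervocalic voicing): no change (wusuhehel)
  ⇒ as a loan: wusuhehel
Doneka 'wususeel' matches the inherited outcome exactly, so it is an inherited cognate, not a loan.

inherited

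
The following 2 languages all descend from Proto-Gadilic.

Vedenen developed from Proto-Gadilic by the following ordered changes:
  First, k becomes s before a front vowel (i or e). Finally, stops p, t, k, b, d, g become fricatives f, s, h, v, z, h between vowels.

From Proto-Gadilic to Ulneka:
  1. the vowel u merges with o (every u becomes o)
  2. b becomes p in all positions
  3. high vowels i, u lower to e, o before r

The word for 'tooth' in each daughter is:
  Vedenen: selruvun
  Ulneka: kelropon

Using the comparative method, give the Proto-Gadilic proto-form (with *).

*kelrubun

Position 6: Vedenen has v, Ulneka has p. Taking the neighbouring segments as reconstructed: Vedenen v could go back to *b or *v; Ulneka p could go back to *p or *b — the one source consistent with every daughter is *b.
Position 7: Vedenen has u, Ulneka has o. Vedenen preserves u here (none of its changes turn any other segment into u), so the proto-segment is *u.
Verify the candidate proto-form against each daughter:
Vedenen: start from *kelrubun.
  rule 1 (palatalisation): kelrubun → selrubun
  rule 2 (intervocalic lenition): selrubun → selruvun
  ⇒ Vedenen selruvun
Ulneka: *kelrubun > kelrobon > kelropon  (by vowel merger, unconditioned shift)
Only *kelrubun yields all of Vedenen selruvun, Ulneka kelropon.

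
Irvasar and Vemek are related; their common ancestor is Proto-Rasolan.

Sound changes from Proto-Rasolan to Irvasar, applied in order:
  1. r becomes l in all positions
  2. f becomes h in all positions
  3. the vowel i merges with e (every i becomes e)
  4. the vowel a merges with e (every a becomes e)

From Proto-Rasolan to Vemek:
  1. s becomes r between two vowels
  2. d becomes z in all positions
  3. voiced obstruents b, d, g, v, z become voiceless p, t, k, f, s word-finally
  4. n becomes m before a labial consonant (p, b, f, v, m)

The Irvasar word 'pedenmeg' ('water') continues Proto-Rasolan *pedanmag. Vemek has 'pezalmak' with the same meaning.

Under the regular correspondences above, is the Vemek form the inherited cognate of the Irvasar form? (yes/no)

Derive the expected Vemek reflex of *pedanmag:
Vemek: start from *pedanmag.
  rule 1: no change — pedanmag
  rule 2 (unconditioned shift): pedanmag → pezanmag
  rule 3 (final devoicing): pezanmag → pezanmak
  rule 4 (nasal place assimilation): pezanmak → pezammak
  ⇒ Vemek pezammak
The regular Vemek reflex would be 'pezammak', but the attested form is 'pezalmak'. The correspondence is irregular, so they are not cognates (the Vemek form has a different source).

no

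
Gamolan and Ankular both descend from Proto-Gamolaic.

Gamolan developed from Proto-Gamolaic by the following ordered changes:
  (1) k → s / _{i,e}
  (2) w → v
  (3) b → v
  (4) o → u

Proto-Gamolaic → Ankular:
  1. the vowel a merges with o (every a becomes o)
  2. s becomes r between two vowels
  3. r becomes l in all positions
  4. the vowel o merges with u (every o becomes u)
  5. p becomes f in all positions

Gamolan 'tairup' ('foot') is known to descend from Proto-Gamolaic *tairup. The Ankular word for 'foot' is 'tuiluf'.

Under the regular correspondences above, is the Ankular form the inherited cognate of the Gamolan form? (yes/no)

yes

Derive the expected Ankular reflex of *tairup:
Ankular: *tairup > toirup > toilup > tuilup > tuiluf  (by vowel merger, unconditioned shift, vowel merger, unconditioned shift)
Ankular 'tuiluf' matches the regular reflex exactly, so the pair is cognate.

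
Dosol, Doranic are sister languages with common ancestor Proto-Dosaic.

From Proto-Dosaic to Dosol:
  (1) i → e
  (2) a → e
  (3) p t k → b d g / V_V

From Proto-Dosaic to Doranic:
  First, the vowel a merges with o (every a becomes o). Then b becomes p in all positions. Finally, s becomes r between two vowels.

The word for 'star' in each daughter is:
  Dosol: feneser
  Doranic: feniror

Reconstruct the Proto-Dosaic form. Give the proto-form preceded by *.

Position 6: Dosol has e, Doranic has o. Taking the neighbouring segments as reconstructed: Dosol e could go back to *a or *e or *i; Doranic o could go back to *a or *o — the one source consistent with every daughter is *a.
Position 4: Dosol has e, Doranic has i. Doranic preserves i here (none of its changes turn any other segment into i), so the proto-segment is *i.
This points to *fenisar. Verify forward in each daughter:
Dosol: start from *fenisar.
  rule 1 (vowel merger): fenisar → fenesar
  rule 2 (vowel merger): fenesar → feneser
  rule 3: no change — feneser
  ⇒ Dosol feneser
Doranic: *fenisar
  fenisar → fenisor   [vowel merger]
  fenisor (rule 2 does not apply)
  fenisor → feniror   [rhotacism]
  giving Doranic feniror.
Only *fenisar yields all of Dosol feneser, Doranic feniror.

*fenisar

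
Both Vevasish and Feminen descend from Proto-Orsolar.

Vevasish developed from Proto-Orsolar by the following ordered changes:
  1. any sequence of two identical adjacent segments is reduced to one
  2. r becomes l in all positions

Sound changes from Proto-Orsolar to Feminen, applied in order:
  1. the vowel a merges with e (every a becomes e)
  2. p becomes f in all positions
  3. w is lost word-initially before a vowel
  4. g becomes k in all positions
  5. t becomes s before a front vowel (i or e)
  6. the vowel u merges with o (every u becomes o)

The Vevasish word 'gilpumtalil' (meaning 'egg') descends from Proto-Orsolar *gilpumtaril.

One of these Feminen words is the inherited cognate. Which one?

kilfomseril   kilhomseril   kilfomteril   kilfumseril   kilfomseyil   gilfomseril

kilfomseril

Feminen: start from *gilpumtaril.
  rule 1 (vowel merger): gilpumtaril → gilpumteril
  rule 2 (unconditioned shift): gilpumteril → gilfumteril
  rule 3: no change — gilfumteril
  rule 4 (unconditioned shift): gilfumteril → kilfumteril
  rule 5 (palatalisation): kilfumteril → kilfumseril
  rule 6 (vowel merger): kilfumseril → kilfomseril
  ⇒ Feminen kilfomseril
Only 'kilfomseril' matches the regular Feminen development of *gilpumtaril.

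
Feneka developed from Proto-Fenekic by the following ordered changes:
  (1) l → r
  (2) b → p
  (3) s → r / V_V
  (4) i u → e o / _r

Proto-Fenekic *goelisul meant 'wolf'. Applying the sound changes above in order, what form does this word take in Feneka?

goereror

Feneka: start from *goelisul.
  rule 1 (unconditioned shift): goelisul → goerisur
  rule 2: no change — goerisur
  rule 3 (rhotacism): goerisur → goerirur
  rule 4 (pre-rhotic lowering): goerirur → goereror
  ⇒ Feneka goereror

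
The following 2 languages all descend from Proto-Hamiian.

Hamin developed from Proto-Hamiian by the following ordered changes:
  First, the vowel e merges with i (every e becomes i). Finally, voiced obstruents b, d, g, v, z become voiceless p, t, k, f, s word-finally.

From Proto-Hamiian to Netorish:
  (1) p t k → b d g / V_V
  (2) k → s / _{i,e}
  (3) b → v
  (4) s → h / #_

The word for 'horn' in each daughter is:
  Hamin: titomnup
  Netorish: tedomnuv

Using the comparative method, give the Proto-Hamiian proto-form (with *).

Position 3: Hamin has t, Netorish has d. Taking the neighbouring segments as reconstructed: Hamin t can only go back to *t; Netorish d could go back to *t or *d — the one source consistent with every daughter is *t.
Position 8: Hamin has p, Netorish has v. Taking the neighbouring segments as reconstructed: Hamin p could go back to *p or *b; Netorish v could go back to *b or *v — the one source consistent with every daughter is *b.
Verify the candidate proto-form against each daughter:
Hamin: *tetomnub
  tetomnub → titomnub   [vowel merger]
  titomnub → titomnup   [final devoicing]
  giving Hamin titomnup.
Netorish: *tetomnub > tedomnub > tedomnuv  (by intervocalic voicing, unconditioned shift)
No other proto-form is consistent with every reflex, so the reconstruction is *tetomnub.

*tetomnub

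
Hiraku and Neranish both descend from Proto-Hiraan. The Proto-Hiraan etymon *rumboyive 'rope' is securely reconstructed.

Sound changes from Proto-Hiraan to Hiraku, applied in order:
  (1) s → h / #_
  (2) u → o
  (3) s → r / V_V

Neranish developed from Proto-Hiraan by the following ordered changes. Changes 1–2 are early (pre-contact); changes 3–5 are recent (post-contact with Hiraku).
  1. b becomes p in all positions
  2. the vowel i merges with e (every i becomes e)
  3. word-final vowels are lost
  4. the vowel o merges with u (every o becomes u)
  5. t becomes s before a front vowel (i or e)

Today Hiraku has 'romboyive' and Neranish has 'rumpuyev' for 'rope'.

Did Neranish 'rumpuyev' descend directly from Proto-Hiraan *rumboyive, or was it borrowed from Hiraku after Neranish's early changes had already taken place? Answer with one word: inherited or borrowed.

inherited

If inherited, *rumboyive would pass through all of Neranish's changes:
Neranish: *rumboyive > rumpoyive > rumpoyeve > rumpoyev > rumpuyev  (by unconditioned shift, vowel merger, apocope, vowel merger)
If borrowed from Hiraku 'romboyive' after the early changes, it would undergo only the recent ones:
  rule 3 (apocope): romboyive → romboyiv
  rule 4 (vowel merger): romboyiv → rumbuyiv
  rule 5 (palatalisation): no change (rumbuyiv)
  ⇒ as a loan: rumbuyiv
Neranish 'rumpuyev' matches the inherited outcome exactly, so it is an inherited cognate, not a loan.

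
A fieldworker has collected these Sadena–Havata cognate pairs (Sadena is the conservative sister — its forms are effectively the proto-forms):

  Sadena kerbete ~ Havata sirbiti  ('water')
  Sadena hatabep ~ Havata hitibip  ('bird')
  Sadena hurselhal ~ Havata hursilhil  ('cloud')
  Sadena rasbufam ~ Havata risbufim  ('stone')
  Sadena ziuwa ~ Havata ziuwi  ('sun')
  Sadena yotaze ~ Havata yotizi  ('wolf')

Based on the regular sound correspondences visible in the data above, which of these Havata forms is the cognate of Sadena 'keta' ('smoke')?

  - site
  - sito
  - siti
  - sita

kerbete ~ sirbiti — Sadena k corresponds to Havata s word-initially before a front vowel.
kerbete ~ sirbiti, hurselhal ~ hursilhil — Sadena e corresponds to Havata i after a consonant, before a consonant other than r, m, n, p, b, f, v.
ziuwa ~ ziuwi — Sadena a corresponds to Havata i word-finally.
Applying these to Sadena 'keta':
  keta → seta   (k→s word-initially before a front vowel)
  seta → sita   (e→i after a consonant, before a consonant other than r, m, n, p, b, f, v)
  sita → siti   (a→i word-finally)
So the Havata cognate is 'siti'.

siti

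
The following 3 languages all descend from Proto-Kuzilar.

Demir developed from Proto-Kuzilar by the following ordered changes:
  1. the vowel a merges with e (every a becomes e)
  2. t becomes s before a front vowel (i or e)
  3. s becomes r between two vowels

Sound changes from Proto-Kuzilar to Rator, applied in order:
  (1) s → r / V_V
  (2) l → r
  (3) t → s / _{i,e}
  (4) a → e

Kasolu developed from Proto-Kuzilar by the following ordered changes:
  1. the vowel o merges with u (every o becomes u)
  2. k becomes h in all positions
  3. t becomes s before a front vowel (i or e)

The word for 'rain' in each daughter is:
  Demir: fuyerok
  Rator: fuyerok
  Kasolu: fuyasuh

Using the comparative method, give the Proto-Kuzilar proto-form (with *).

Position 5: Demir has r, Rator has r, Kasolu has s. Taking the neighbouring segments as reconstructed: Demir r could go back to *s or *r; Rator r could go back to *s or *l or *r; Kasolu s can only go back to *s — the one source consistent with every daughter is *s.
Position 4: Demir has e, Rator has e, Kasolu has a. Kasolu preserves a here (none of its changes turn any other segment into a), so the proto-segment is *a.
Verify the candidate proto-form against each daughter:
Demir: *fuyasok
  fuyasok → fuyesok   [vowel merger]
  fuyesok (rule 2 does not apply)
  fuyesok → fuyerok   [rhotacism]
  giving Demir fuyerok.
Rator: *fuyasok
  fuyasok → fuyarok   [rhotacism]
  fuyarok (rule 2 does not apply)
  fuyarok (rule 3 does not apply)
  fuyarok → fuyerok   [vowel merger]
  giving Rator fuyerok.
Kasolu: *fuyasok > fuyasuk > fuyasuh  (by vowel merger, unconditioned shift)
*fuyasok is the unique common source.

*fuyasok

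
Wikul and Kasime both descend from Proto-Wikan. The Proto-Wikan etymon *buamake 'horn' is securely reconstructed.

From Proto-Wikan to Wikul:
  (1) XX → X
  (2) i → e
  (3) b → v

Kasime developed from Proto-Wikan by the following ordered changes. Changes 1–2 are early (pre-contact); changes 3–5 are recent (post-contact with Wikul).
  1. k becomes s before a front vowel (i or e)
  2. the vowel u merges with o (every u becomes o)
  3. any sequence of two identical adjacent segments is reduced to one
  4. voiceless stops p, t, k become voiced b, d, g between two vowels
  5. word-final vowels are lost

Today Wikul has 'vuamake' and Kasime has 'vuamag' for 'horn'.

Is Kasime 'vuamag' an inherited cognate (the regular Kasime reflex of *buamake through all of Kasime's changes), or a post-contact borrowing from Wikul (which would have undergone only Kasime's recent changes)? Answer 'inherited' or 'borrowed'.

borrowed

If inherited, *buamake would pass through all of Kasime's changes:
Kasime: *buamake > buamase > boamase > boamas  (by palatalisation, vowel merger, apocope)
If borrowed from Wikul 'vuamake' after the early changes, it would undergo only the recent ones:
  rule 3 (degemination): no change (vuamake)
  rule 4 (intervocalic voicing): vuamake → vuamage
  rule 5 (apocope): vuamage → vuamag
  ⇒ as a loan: vuamag
Kasime 'vuamag' matches the loan outcome 'vuamag', not the inherited 'boamas' — it skipped the early Kasime changes, so it was borrowed from Wikul.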